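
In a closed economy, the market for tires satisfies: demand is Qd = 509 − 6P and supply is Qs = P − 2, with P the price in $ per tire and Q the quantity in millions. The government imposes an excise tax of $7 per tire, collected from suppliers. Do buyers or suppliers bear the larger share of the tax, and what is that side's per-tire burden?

Suppliers bear the larger share: $6 per tire.

Before the tax: set 509 − 6P = P − 2 → P* = $73, Q* = 71.
With the tax collected from suppliers, supply shifts: Qs = (P − 7) − 2.
Solving gives Q = 65 with buyers paying $74 and suppliers receiving $67 (the $7 wedge).
Per-tire burden: buyers $1, suppliers $6.
Suppliers take the larger share because supply is less price-elastic here (demand slope 6 vs supply slope 1).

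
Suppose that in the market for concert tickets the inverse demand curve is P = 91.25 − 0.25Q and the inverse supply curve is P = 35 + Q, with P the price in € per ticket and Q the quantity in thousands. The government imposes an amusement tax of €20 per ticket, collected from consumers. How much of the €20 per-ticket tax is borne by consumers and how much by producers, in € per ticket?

Inverting to Q(P) form: Qd = 365 − 4P; Qs = P − 35.
Before the tax: set 365 − 4P = P − 35 → P* = €80, Q* = 45.
With the tax collected from consumers, demand (in seller-price terms) shifts: Qd = 365 − 4(P + 20).
New equilibrium: consumers pay €84, producers receive €64, Q = 29. (Wedge: Pb − Ps = 20.)
Burden on consumers: €4; on producers: €16. (They sum to €20.)
The less price-elastic side of the market bears the larger share of a per-unit tax.

Consumers bear €4 per ticket; producers bear €16 per ticket.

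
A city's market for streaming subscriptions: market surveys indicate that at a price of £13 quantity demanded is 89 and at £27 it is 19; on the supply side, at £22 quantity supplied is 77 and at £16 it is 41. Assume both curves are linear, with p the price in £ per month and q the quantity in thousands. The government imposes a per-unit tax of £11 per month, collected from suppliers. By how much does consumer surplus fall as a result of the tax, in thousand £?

Demand slope: (19 − 89)/(27 − 13) = -5, so qd = 154 − 5p.
Supply slope: (41 − 77)/(16 − 22) = 6, so qs = 6p − 55.
Before the tax: set 154 − 5p = 6p − 55 → p* = £19, q* = 59.
With the tax collected from suppliers, supply shifts: qs = 6(p − 11) − 55.
Solving gives q = 29 with consumers paying £25 and suppliers receiving £14 (the £11 wedge).
ΔCS is the trapezoid between Q = 29 and Q = 59 of height £6: ½ · (59 + 29) · 6 = £264.

Consumer surplus falls by £264 thousand.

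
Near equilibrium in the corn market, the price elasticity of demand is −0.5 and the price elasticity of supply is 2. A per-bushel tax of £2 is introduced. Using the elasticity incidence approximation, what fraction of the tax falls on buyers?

Buyers' share ≈ 0.8.

Incidence ratio: buyers' share ≈ εs / (εs + |εd|) = 2 / (2 + 0.5) = 0.8.
Supply is the more elastic side, so buyers bear the larger share.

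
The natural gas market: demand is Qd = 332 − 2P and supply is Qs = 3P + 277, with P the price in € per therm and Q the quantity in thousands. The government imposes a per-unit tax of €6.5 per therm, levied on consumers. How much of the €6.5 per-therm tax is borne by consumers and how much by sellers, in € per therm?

Consumers bear €3.9 per therm; sellers bear €2.6 per therm.

Before the tax: set 332 − 2P = 3P + 277 → P* = €11, Q* = 310.
With the tax collected from consumers, demand (in seller-price terms) shifts: Qd = 332 − 2(P + 6.5).
New equilibrium: consumers pay €14.9, sellers receive €8.4, Q = 302.2. (Wedge: Pb − Ps = 6.5.)
Burden on consumers: €3.9; on sellers: €2.6. (They sum to €6.5.)
The less price-elastic side of the market bears the larger share of a per-unit tax.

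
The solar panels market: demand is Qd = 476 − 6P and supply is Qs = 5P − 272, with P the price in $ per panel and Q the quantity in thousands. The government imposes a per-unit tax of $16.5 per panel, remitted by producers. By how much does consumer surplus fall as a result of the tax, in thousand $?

Before the tax: set 476 − 6P = 5P − 272 → P* = $68, Q* = 68.
With the tax collected from producers, supply shifts: Qs = 5(P − 16.5) − 272.
New equilibrium: buyers pay $75.5, producers receive $59, Q = 23. (Wedge: Pb − Ps = 16.5.)
ΔCS is the trapezoid between Q = 23 and Q = 68 of height $7.5: ½ · (68 + 23) · 7.5 = $341.25.

Consumer surplus falls by $341.25 thousand.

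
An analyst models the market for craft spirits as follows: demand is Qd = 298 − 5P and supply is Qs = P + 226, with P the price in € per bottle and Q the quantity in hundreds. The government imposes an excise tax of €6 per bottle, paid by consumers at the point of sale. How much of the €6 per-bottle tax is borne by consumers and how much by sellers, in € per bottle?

Consumers bear €1 per bottle; sellers bear €5 per bottle.

Without the tax, 298 − 5P = P + 226 gives 6P = 72, so P* = €12 and Q* = 238.
With the tax collected from consumers, demand (in seller-price terms) shifts: Qd = 298 − 5(P + 6).
Solving gives Q = 233 with consumers paying €13 and sellers receiving €7 (the €6 wedge).
Burden on consumers: €1; on sellers: €5. (They sum to €6.)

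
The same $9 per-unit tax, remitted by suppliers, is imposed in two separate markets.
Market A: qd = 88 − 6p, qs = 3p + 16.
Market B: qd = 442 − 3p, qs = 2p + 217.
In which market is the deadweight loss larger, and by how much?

Market A, by $32.4.

Market A: pre-tax p* = $8, q* = 40; post-tax q = 22; deadweight loss = $81.
Market B: pre-tax p* = $45, q* = 307; post-tax q = 296.2; deadweight loss = $48.6.
Difference: $81 vs $48.6 → market A is larger by $32.4.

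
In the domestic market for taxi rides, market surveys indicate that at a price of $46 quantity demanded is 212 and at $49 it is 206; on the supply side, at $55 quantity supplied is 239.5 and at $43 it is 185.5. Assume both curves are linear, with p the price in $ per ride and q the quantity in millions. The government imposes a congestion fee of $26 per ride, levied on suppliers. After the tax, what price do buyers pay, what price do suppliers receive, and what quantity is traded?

Demand slope: (206 − 212)/(49 − 46) = -2, so qd = 304 − 2p.
Supply slope: (185.5 − 239.5)/(43 − 55) = 4.5, so qs = 4.5p − 8.
Without the tax, 304 − 2p = 4.5p − 8 gives 6.5p = 312, so p* = $48 and q* = 208.
With the tax collected from suppliers, supply shifts: qs = 4.5(p − 26) − 8.
New equilibrium: buyers pay $66, suppliers receive $40, q = 172. (Wedge: pb − ps = 26.)
The less price-elastic side of the market bears the larger share of a per-unit tax.

Buyers pay $66; suppliers receive $40; quantity = 172.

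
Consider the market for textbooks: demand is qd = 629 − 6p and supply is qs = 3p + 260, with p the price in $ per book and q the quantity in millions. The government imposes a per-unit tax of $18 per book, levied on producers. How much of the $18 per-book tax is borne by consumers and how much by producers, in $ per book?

Consumers bear $6 per book; producers bear $12 per book.

Without the tax, 629 − 6p = 3p + 260 gives 9p = 369, so p* = $41 and q* = 383.
With the tax collected from producers, supply shifts: qs = 3(p − 18) + 260.
New equilibrium: consumers pay $47, producers receive $29, q = 347. (Wedge: pb − ps = 18.)
Burden on consumers: $6; on producers: $12. (They sum to $18.)
The less price-elastic side of the market bears the larger share of a per-unit tax.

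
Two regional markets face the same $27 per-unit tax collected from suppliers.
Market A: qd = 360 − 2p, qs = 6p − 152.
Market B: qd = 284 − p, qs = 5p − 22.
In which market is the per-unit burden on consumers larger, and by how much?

Market A: pre-tax p* = $64, q* = 232; post-tax q = 191.5; per-unit burden on consumers = $20.25.
Market B: pre-tax p* = $51, q* = 233; post-tax q = 210.5; per-unit burden on consumers = $22.5.
Difference: $20.25 vs $22.5 → market B is larger by $2.25.

Market B, by $2.25.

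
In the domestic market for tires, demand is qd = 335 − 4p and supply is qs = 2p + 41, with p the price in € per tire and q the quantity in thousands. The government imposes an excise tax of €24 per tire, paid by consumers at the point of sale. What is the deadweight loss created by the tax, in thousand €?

Deadweight loss = €384 thousand.

Before the tax: set 335 − 4p = 2p + 41 → p* = €49, q* = 139.
With the tax collected from consumers, demand (in seller-price terms) shifts: qd = 335 − 4(p + 24).
New equilibrium: consumers pay €57, producers receive €33, q = 107. (Wedge: pb − ps = 24.)
Quantity falls by |ΔQ| = |139 − 107| = 32.
DWL = ½ · t · |ΔQ| = ½ · 24 · 32 = €384.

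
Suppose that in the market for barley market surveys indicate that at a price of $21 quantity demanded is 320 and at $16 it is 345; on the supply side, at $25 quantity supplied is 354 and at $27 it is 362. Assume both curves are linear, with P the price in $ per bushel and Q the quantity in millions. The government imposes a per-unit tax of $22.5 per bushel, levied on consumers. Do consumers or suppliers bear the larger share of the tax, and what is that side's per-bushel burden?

Suppliers bear the larger share: $12.5 per bushel.

Demand slope: (345 − 320)/(16 − 21) = -5, so Qd = 425 − 5P.
Supply slope: (362 − 354)/(27 − 25) = 4, so Qs = 4P + 254.
Before the tax: set 425 − 5P = 4P + 254 → P* = $19, Q* = 330.
With the tax collected from consumers, demand (in seller-price terms) shifts: Qd = 425 − 5(P + 22.5).
New equilibrium: consumers pay $29, suppliers receive $6.5, Q = 280. (Wedge: Pb − Ps = 22.5.)
Per-bushel burden: consumers $10, suppliers $12.5.
Suppliers take the larger share because supply is less price-elastic here (demand slope 5 vs supply slope 4).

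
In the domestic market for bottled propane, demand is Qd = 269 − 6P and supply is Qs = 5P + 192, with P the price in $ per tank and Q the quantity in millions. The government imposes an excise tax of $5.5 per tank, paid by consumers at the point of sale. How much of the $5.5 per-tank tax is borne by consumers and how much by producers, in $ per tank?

Consumers bear $2.5 per tank; producers bear $3 per tank.

Before the tax: set 269 − 6P = 5P + 192 → P* = $7, Q* = 227.
With the tax collected from consumers, demand (in seller-price terms) shifts: Qd = 269 − 6(P + 5.5).
New equilibrium: consumers pay $9.5, producers receive $4, Q = 212. (Wedge: Pb − Ps = 5.5.)
Burden on consumers: $2.5; on producers: $3. (They sum to $5.5.)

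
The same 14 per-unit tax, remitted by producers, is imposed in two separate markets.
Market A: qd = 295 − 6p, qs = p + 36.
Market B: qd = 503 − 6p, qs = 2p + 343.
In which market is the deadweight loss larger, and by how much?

Market A: pre-tax p* = 37, q* = 73; post-tax q = 61; deadweight loss = 84.
Market B: pre-tax p* = 20, q* = 383; post-tax q = 362; deadweight loss = 147.
Difference: 84 vs 147 → market B is larger by 63.

Market B, by 63.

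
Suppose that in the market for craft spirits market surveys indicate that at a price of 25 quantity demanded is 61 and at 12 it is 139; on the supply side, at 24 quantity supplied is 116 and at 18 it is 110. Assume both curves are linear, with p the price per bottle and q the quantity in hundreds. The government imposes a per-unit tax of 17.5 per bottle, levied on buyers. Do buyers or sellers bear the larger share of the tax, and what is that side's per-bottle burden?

Demand slope: (139 − 61)/(12 − 25) = -6, so qd = 211 − 6p.
Supply slope: (110 − 116)/(18 − 24) = 1, so qs = p + 92.
Before the tax: set 211 − 6p = p + 92 → p* = 17, q* = 109.
With the tax collected from buyers, demand (in seller-price terms) shifts: qd = 211 − 6(p + 17.5).
New equilibrium: buyers pay 19.5, sellers receive 2, q = 94. (Wedge: pb − ps = 17.5.)
Per-bottle burden: buyers 2.5, sellers 15.
Sellers take the larger share because supply is less price-elastic here (demand slope 6 vs supply slope 1).

Sellers bear the larger share: 15 per bottle.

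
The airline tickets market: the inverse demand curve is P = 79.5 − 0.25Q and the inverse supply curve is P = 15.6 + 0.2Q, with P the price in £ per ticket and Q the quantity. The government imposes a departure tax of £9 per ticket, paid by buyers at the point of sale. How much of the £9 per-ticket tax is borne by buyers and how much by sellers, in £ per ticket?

Buyers bear £5 per ticket; sellers bear £4 per ticket.

Inverting to Q(P) form: Qd = 318 − 4P; Qs = 5P − 78.
Without the tax, 318 − 4P = 5P − 78 gives 9P = 396, so P* = £44 and Q* = 142.
With the tax collected from buyers, demand (in seller-price terms) shifts: Qd = 318 − 4(P + 9).
Solving gives Q = 122 with buyers paying £49 and sellers receiving £40 (the £9 wedge).
Burden on buyers: £5; on sellers: £4. (They sum to £9.)
The less price-elastic side of the market bears the larger share of a per-unit tax.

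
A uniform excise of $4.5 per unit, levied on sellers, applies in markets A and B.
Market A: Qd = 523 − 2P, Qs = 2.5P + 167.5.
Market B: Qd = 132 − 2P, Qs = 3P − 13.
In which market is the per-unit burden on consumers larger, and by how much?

Market B, by $0.2.

Market A: pre-tax P* = $79, Q* = 365; post-tax Q = 360; per-unit burden on consumers = $2.5.
Market B: pre-tax P* = $29, Q* = 74; post-tax Q = 68.6; per-unit burden on consumers = $2.7.
Difference: $2.5 vs $2.7 → market B is larger by $0.2.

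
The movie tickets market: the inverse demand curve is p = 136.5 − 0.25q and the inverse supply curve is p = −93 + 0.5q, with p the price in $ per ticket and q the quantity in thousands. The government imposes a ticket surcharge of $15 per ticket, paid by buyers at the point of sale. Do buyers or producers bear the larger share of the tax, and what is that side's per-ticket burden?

Inverting to q(p) form: qd = 546 − 4p; qs = 2p + 186.
Without the tax, 546 − 4p = 2p + 186 gives 6p = 360, so p* = $60 and q* = 306.
With the tax collected from buyers, demand (in seller-price terms) shifts: qd = 546 − 4(p + 15).
New equilibrium: buyers pay $65, producers receive $50, q = 286. (Wedge: pb − ps = 15.)
Per-ticket burden: buyers $5, producers $10.
Producers take the larger share because supply is less price-elastic here (demand slope 4 vs supply slope 2).
The less price-elastic side of the market bears the larger share of a per-unit tax.

Producers bear the larger share: $10 per ticket.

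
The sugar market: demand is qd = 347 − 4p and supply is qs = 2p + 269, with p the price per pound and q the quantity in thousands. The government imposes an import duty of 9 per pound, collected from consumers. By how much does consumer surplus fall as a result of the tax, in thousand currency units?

Consumer surplus falls by 867 thousand.

Without the tax, 347 − 4p = 2p + 269 gives 6p = 78, so p* = 13 and q* = 295.
With the tax collected from consumers, demand (in seller-price terms) shifts: qd = 347 − 4(p + 9).
New equilibrium: consumers pay 16, suppliers receive 7, q = 283. (Wedge: pb − ps = 9.)
ΔCS is the trapezoid between Q = 283 and Q = 295 of height 3: ½ · (295 + 283) · 3 = 867.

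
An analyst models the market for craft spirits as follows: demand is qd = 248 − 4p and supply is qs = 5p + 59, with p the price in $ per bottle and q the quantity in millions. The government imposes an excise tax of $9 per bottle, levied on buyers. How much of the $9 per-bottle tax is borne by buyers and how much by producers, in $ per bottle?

Buyers bear $5 per bottle; producers bear $4 per bottle.

Before the tax: set 248 − 4p = 5p + 59 → p* = $21, q* = 164.
With the tax collected from buyers, demand (in seller-price terms) shifts: qd = 248 − 4(p + 9).
New equilibrium: buyers pay $26, producers receive $17, q = 144. (Wedge: pb − ps = 9.)
Burden on buyers: $5; on producers: $4. (They sum to $9.)
The less price-elastic side of the market bears the larger share of a per-unit tax.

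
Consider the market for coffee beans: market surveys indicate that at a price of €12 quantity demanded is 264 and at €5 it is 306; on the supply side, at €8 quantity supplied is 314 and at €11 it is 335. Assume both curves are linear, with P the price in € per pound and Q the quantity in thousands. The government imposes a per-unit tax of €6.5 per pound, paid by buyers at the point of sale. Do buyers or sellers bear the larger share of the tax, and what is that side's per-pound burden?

Buyers bear the larger share: €3.5 per pound.

Demand slope: (306 − 264)/(5 − 12) = -6, so Qd = 336 − 6P.
Supply slope: (335 − 314)/(11 − 8) = 7, so Qs = 7P + 258.
Without the tax, 336 − 6P = 7P + 258 gives 13P = 78, so P* = €6 and Q* = 300.
With the tax collected from buyers, demand (in seller-price terms) shifts: Qd = 336 − 6(P + 6.5).
New equilibrium: buyers pay €9.5, sellers receive €3, Q = 279. (Wedge: Pb − Ps = 6.5.)
Per-pound burden: buyers €3.5, sellers €3.
Buyers take the larger share because demand is less price-elastic here (demand slope 6 vs supply slope 7).
The less price-elastic side of the market bears the larger share of a per-unit tax.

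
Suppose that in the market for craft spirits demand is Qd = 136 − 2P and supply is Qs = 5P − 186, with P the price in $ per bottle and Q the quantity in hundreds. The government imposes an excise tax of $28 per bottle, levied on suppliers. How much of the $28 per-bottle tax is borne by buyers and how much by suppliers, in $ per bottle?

Before the tax: set 136 − 2P = 5P − 186 → P* = $46, Q* = 44.
With the tax collected from suppliers, supply shifts: Qs = 5(P − 28) − 186.
Solving gives Q = 4 with buyers paying $66 and suppliers receiving $38 (the $28 wedge).
Burden on buyers: $20; on suppliers: $8. (They sum to $28.)

Buyers bear $20 per bottle; suppliers bear $8 per bottle.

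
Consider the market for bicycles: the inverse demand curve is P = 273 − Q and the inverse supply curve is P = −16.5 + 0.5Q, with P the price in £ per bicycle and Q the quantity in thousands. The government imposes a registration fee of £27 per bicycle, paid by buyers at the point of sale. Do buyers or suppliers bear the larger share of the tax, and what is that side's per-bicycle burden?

Inverting to Q(P) form: Qd = 273 − P; Qs = 2P + 33.
Without the tax, 273 − P = 2P + 33 gives 3P = 240, so P* = £80 and Q* = 193.
With the tax collected from buyers, demand (in seller-price terms) shifts: Qd = 273 − (P + 27).
New equilibrium: buyers pay £98, suppliers receive £71, Q = 175. (Wedge: Pb − Ps = 27.)
Per-bicycle burden: buyers £18, suppliers £9.
Buyers take the larger share because demand is less price-elastic here (demand slope 1 vs supply slope 2).

Buyers bear the larger share: £18 per bicycle.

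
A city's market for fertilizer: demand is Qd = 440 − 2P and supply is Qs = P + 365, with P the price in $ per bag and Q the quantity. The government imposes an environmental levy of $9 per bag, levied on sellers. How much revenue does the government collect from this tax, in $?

Before the tax: set 440 − 2P = P + 365 → P* = $25, Q* = 390.
With the tax collected from sellers, supply shifts: Qs = (P − 9) + 365.
New equilibrium: consumers pay $28, sellers receive $19, Q = 384. (Wedge: Pb − Ps = 9.)
Revenue = t · Q = 9 · 384 = $3456.

Tax revenue = $3456.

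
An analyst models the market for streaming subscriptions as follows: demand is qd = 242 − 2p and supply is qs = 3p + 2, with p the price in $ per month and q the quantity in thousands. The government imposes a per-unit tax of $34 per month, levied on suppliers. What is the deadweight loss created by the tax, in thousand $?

Without the tax, 242 − 2p = 3p + 2 gives 5p = 240, so p* = $48 and q* = 146.
With the tax collected from suppliers, supply shifts: qs = 3(p − 34) + 2.
New equilibrium: consumers pay $68.4, suppliers receive $34.4, q = 105.2. (Wedge: pb − ps = 34.)
Quantity falls by |ΔQ| = |146 − 105.2| = 40.8.
DWL = ½ · t · |ΔQ| = ½ · 34 · 40.8 = $693.6.

Deadweight loss = $693.6 thousand.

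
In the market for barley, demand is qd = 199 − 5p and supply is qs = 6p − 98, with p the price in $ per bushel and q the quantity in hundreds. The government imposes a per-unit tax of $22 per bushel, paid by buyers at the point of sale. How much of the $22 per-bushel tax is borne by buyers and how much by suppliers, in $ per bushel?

Buyers bear $12 per bushel; suppliers bear $10 per bushel.

Before the tax: set 199 − 5p = 6p − 98 → p* = $27, q* = 64.
With the tax collected from buyers, demand (in seller-price terms) shifts: qd = 199 − 5(p + 22).
New equilibrium: buyers pay $39, suppliers receive $17, q = 4. (Wedge: pb − ps = 22.)
Burden on buyers: $12; on suppliers: $10. (They sum to $22.)
The less price-elastic side of the market bears the larger share of a per-unit tax.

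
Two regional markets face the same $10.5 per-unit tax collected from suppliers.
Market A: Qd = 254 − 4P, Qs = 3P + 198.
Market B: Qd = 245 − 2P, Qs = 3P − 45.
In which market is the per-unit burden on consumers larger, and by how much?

Market A: pre-tax P* = $8, Q* = 222; post-tax Q = 204; per-unit burden on consumers = $4.5.
Market B: pre-tax P* = $58, Q* = 129; post-tax Q = 116.4; per-unit burden on consumers = $6.3.
Difference: $4.5 vs $6.3 → market B is larger by $1.8.

Market B, by $1.8.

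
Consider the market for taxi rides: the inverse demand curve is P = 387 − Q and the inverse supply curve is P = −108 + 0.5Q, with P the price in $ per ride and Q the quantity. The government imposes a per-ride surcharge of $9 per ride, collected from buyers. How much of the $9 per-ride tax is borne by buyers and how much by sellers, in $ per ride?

Buyers bear $6 per ride; sellers bear $3 per ride.

Rewrite in direct form: Qd = 387 − P and Qs = 2P + 216.
Before the tax: set 387 − P = 2P + 216 → P* = $57, Q* = 330.
With the tax collected from buyers, demand (in seller-price terms) shifts: Qd = 387 − (P + 9).
New equilibrium: buyers pay $63, sellers receive $54, Q = 324. (Wedge: Pb − Ps = 9.)
Burden on buyers: $6; on sellers: $3. (They sum to $9.)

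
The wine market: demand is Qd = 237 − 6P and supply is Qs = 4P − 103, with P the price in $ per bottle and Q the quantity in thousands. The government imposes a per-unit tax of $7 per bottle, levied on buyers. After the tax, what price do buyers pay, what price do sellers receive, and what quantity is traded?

Buyers pay $36.8; sellers receive $29.8; quantity = 16.2.

Before the tax: set 237 − 6P = 4P − 103 → P* = $34, Q* = 33.
With the tax collected from buyers, demand (in seller-price terms) shifts: Qd = 237 − 6(P + 7).
Solving gives Q = 16.2 with buyers paying $36.8 and sellers receiving $29.8 (the $7 wedge).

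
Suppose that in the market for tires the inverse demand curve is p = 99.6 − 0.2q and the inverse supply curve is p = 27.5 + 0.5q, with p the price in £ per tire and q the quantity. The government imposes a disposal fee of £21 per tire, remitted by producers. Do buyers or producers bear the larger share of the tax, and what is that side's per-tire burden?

Inverting to q(p) form: qd = 498 − 5p; qs = 2p − 55.
Without the tax, 498 − 5p = 2p − 55 gives 7p = 553, so p* = £79 and q* = 103.
With the tax collected from producers, supply shifts: qs = 2(p − 21) − 55.
Solving gives q = 73 with buyers paying £85 and producers receiving £64 (the £21 wedge).
Per-tire burden: buyers £6, producers £15.
Producers take the larger share because supply is less price-elastic here (demand slope 5 vs supply slope 2).
The less price-elastic side of the market bears the larger share of a per-unit tax.

Producers bear the larger share: £15 per tire.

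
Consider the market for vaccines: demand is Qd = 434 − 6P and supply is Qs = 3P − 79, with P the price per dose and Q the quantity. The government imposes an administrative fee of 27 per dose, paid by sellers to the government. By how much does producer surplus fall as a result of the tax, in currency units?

Producer surplus falls by 1170.

Without the tax, 434 − 6P = 3P − 79 gives 9P = 513, so P* = 57 and Q* = 92.
With the tax collected from sellers, supply shifts: Qs = 3(P − 27) − 79.
New equilibrium: buyers pay 66, sellers receive 39, Q = 38. (Wedge: Pb − Ps = 27.)
ΔPS is the trapezoid between Q = 38 and Q = 92 of height 18: ½ · (92 + 38) · 18 = 1170.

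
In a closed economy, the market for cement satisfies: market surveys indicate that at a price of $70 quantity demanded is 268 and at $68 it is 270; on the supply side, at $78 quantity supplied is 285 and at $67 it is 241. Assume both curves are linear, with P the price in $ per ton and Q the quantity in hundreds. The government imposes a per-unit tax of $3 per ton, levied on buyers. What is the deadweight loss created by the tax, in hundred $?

Demand slope: (270 − 268)/(68 − 70) = -1, so Qd = 338 − P.
Supply slope: (241 − 285)/(67 − 78) = 4, so Qs = 4P − 27.
Without the tax, 338 − P = 4P − 27 gives 5P = 365, so P* = $73 and Q* = 265.
With the tax collected from buyers, demand (in seller-price terms) shifts: Qd = 338 − (P + 3).
Solving gives Q = 262.6 with buyers paying $75.4 and suppliers receiving $72.4 (the $3 wedge).
Quantity falls by |ΔQ| = |265 − 262.6| = 2.4.
DWL = ½ · t · |ΔQ| = ½ · 3 · 2.4 = $3.6.

Deadweight loss = $3.6 hundred.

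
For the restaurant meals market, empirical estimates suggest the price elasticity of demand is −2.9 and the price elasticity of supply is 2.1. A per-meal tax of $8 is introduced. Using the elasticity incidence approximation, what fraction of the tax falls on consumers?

Consumers' share ≈ 0.42.

Incidence ratio: consumers' share ≈ εs / (εs + |εd|) = 2.1 / (2.1 + 2.9) = 0.42.
Supply is the less elastic side, so consumers bear the smaller share.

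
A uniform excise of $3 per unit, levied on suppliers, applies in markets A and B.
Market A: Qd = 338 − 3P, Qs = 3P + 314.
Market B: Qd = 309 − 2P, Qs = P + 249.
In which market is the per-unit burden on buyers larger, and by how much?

Market A, by $0.5.

Market A: pre-tax P* = $4, Q* = 326; post-tax Q = 321.5; per-unit burden on buyers = $1.5.
Market B: pre-tax P* = $20, Q* = 269; post-tax Q = 267; per-unit burden on buyers = $1.
Difference: $1.5 vs $1 → market A is larger by $0.5.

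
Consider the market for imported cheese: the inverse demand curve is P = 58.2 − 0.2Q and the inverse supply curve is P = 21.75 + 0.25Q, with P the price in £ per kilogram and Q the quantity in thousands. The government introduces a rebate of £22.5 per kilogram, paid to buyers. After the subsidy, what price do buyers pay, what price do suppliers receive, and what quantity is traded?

Buyers pay £32; suppliers receive £54.5; quantity = 131.

Rewrite in direct form: Qd = 291 − 5P and Qs = 4P − 87.
Without the subsidy, 291 − 5P = 4P − 87 gives 9P = 378, so P* = £42 and Q* = 81.
With a per-unit subsidy paid to buyers, each effectively pays P − 22.5, so demand becomes Qd = 291 − 5(P − 22.5).
New equilibrium: buyers pay £32, suppliers receive £54.5, Q = 131. (Wedge: Pb − Ps = −22.5.)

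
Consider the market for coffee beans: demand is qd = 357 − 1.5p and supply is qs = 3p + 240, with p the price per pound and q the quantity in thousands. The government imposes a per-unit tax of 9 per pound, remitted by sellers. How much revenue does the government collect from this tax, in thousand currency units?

Before the tax: set 357 − 1.5p = 3p + 240 → p* = 26, q* = 318.
With the tax collected from sellers, supply shifts: qs = 3(p − 9) + 240.
Solving gives q = 309 with consumers paying 32 and sellers receiving 23 (the 9 wedge).
Revenue = t · Q = 9 · 309 = 2781.

Tax revenue = 2781 thousand.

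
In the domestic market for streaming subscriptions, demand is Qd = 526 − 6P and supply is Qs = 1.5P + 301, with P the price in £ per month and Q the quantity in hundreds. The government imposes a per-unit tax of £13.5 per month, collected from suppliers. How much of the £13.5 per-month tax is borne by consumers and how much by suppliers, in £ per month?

Before the tax: set 526 − 6P = 1.5P + 301 → P* = £30, Q* = 346.
With the tax collected from suppliers, supply shifts: Qs = 1.5(P − 13.5) + 301.
New equilibrium: consumers pay £32.7, suppliers receive £19.2, Q = 329.8. (Wedge: Pb − Ps = 13.5.)
Burden on consumers: £2.7; on suppliers: £10.8. (They sum to £13.5.)

Consumers bear £2.7 per month; suppliers bear £10.8 per month.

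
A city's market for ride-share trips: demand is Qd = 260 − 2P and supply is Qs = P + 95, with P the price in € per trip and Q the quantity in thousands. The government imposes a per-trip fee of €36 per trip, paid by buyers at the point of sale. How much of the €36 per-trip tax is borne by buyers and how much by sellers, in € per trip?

Without the tax, 260 − 2P = P + 95 gives 3P = 165, so P* = €55 and Q* = 150.
With the tax collected from buyers, demand (in seller-price terms) shifts: Qd = 260 − 2(P + 36).
New equilibrium: buyers pay €67, sellers receive €31, Q = 126. (Wedge: Pb − Ps = 36.)
Burden on buyers: €12; on sellers: €24. (They sum to €36.)

Buyers bear €12 per trip; sellers bear €24 per trip.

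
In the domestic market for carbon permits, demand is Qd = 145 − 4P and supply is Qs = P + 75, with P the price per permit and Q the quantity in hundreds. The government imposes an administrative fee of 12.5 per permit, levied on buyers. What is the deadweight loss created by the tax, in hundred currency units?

Deadweight loss = 62.5 hundred.

Without the tax, 145 − 4P = P + 75 gives 5P = 70, so P* = 14 and Q* = 89.
With the tax collected from buyers, demand (in seller-price terms) shifts: Qd = 145 − 4(P + 12.5).
Solving gives Q = 79 with buyers paying 16.5 and producers receiving 4 (the 12.5 wedge).
Quantity falls by |ΔQ| = |89 − 79| = 10.
DWL = ½ · t · |ΔQ| = ½ · 12.5 · 10 = 62.5.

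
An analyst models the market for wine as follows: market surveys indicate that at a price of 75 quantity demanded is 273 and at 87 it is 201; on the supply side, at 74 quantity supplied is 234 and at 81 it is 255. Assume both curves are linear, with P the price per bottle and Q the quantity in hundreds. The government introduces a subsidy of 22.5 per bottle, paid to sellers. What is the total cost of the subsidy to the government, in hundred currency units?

Government outlay = 6615 hundred.

Demand slope: (201 − 273)/(87 − 75) = -6, so Qd = 723 − 6P.
Supply slope: (255 − 234)/(81 − 74) = 3, so Qs = 3P + 12.
Without the subsidy, 723 − 6P = 3P + 12 gives 9P = 711, so P* = 79 and Q* = 249.
With a per-unit subsidy paid to sellers, each receives P + 22.5 per unit sold, so supply becomes Qs = 3(P + 22.5) + 12.
New equilibrium: buyers pay 71.5, sellers receive 94, Q = 294. (Wedge: Pb − Ps = −22.5.)
Outlay = t · Q = 22.5 · 294 = 6615.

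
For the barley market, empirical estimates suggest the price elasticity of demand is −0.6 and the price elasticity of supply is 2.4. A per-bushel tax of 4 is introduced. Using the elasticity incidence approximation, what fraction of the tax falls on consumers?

Incidence ratio: consumers' share ≈ εs / (εs + |εd|) = 2.4 / (2.4 + 0.6) = 0.8.
Supply is the more elastic side, so consumers bear the larger share.

Consumers' share ≈ 0.8.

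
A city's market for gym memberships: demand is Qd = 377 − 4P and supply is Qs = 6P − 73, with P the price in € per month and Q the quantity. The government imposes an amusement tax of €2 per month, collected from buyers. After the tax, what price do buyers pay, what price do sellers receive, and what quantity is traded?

Buyers pay €46.2; sellers receive €44.2; quantity = 192.2.

Without the tax, 377 − 4P = 6P − 73 gives 10P = 450, so P* = €45 and Q* = 197.
With the tax collected from buyers, demand (in seller-price terms) shifts: Qd = 377 − 4(P + 2).
New equilibrium: buyers pay €46.2, sellers receive €44.2, Q = 192.2. (Wedge: Pb − Ps = 2.)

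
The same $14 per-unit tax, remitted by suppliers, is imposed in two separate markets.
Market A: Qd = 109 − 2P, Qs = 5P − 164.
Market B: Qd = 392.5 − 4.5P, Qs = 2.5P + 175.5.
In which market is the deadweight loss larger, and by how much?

Market A: pre-tax P* = $39, Q* = 31; post-tax Q = 11; deadweight loss = $140.
Market B: pre-tax P* = $31, Q* = 253; post-tax Q = 230.5; deadweight loss = $157.5.
Difference: $140 vs $157.5 → market B is larger by $17.5.

Market B, by $17.5.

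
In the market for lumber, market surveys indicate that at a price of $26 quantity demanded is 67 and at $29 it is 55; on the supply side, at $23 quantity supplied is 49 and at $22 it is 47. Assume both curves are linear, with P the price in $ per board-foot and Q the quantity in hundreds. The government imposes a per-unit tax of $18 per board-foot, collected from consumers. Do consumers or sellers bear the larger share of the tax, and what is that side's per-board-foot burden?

Demand slope: (55 − 67)/(29 − 26) = -4, so Qd = 171 − 4P.
Supply slope: (47 − 49)/(22 − 23) = 2, so Qs = 2P + 3.
Without the tax, 171 − 4P = 2P + 3 gives 6P = 168, so P* = $28 and Q* = 59.
With the tax collected from consumers, demand (in seller-price terms) shifts: Qd = 171 − 4(P + 18).
New equilibrium: consumers pay $34, sellers receive $16, Q = 35. (Wedge: Pb − Ps = 18.)
Per-board-foot burden: consumers $6, sellers $12.
Sellers take the larger share because supply is less price-elastic here (demand slope 4 vs supply slope 2).
The less price-elastic side of the market bears the larger share of a per-unit tax.

Sellers bear the larger share: $12 per board-foot.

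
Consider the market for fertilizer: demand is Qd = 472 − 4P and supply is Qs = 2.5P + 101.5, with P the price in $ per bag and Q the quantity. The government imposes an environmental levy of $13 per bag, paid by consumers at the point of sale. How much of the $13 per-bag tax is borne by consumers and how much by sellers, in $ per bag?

Consumers bear $5 per bag; sellers bear $8 per bag.

Before the tax: set 472 − 4P = 2.5P + 101.5 → P* = $57, Q* = 244.
With the tax collected from consumers, demand (in seller-price terms) shifts: Qd = 472 − 4(P + 13).
New equilibrium: consumers pay $62, sellers receive $49, Q = 224. (Wedge: Pb − Ps = 13.)
Burden on consumers: $5; on sellers: $8. (They sum to $13.)
The less price-elastic side of the market bears the larger share of a per-unit tax.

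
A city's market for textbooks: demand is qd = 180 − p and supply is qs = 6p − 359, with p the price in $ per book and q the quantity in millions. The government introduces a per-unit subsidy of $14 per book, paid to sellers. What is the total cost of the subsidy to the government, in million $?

Without the subsidy, 180 − p = 6p − 359 gives 7p = 539, so p* = $77 and q* = 103.
With a per-unit subsidy paid to sellers, each receives p + 14 per unit sold, so supply becomes qs = 6(p + 14) − 359.
Solving gives q = 115 with buyers paying $65 and sellers receiving $79 (the $14 wedge).
Outlay = t · Q = 14 · 115 = $1610.

Government outlay = $1610 million.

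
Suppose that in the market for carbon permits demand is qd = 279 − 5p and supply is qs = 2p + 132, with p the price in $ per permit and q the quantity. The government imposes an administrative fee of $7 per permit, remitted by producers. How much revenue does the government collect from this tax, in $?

Tax revenue = $1148.

Before the tax: set 279 − 5p = 2p + 132 → p* = $21, q* = 174.
With the tax collected from producers, supply shifts: qs = 2(p − 7) + 132.
Solving gives q = 164 with buyers paying $23 and producers receiving $16 (the $7 wedge).
Revenue = t · Q = 7 · 164 = $1148.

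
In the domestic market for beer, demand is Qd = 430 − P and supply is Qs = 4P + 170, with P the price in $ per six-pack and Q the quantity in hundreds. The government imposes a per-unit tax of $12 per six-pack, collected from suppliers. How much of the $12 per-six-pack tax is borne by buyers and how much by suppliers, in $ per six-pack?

Buyers bear $9.6 per six-pack; suppliers bear $2.4 per six-pack.

Without the tax, 430 − P = 4P + 170 gives 5P = 260, so P* = $52 and Q* = 378.
With the tax collected from suppliers, supply shifts: Qs = 4(P − 12) + 170.
New equilibrium: buyers pay $61.6, suppliers receive $49.6, Q = 368.4. (Wedge: Pb − Ps = 12.)
Burden on buyers: $9.6; on suppliers: $2.4. (They sum to $12.)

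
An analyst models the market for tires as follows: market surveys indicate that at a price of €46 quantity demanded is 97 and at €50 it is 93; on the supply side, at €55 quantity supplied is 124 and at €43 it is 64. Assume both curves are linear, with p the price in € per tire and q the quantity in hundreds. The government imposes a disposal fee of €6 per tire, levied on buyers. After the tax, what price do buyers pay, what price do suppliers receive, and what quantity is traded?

Demand slope: (93 − 97)/(50 − 46) = -1, so qd = 143 − p.
Supply slope: (64 − 124)/(43 − 55) = 5, so qs = 5p − 151.
Before the tax: set 143 − p = 5p − 151 → p* = €49, q* = 94.
With the tax collected from buyers, demand (in seller-price terms) shifts: qd = 143 − (p + 6).
New equilibrium: buyers pay €54, suppliers receive €48, q = 89. (Wedge: pb − ps = 6.)

Buyers pay €54; suppliers receive €48; quantity = 89.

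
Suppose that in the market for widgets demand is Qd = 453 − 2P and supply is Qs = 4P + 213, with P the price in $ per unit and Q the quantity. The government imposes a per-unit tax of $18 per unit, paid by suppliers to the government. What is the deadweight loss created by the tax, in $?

Deadweight loss = $216.

Without the tax, 453 − 2P = 4P + 213 gives 6P = 240, so P* = $40 and Q* = 373.
With the tax collected from suppliers, supply shifts: Qs = 4(P − 18) + 213.
New equilibrium: buyers pay $52, suppliers receive $34, Q = 349. (Wedge: Pb − Ps = 18.)
Quantity falls by |ΔQ| = |373 − 349| = 24.
DWL = ½ · t · |ΔQ| = ½ · 18 · 24 = $216.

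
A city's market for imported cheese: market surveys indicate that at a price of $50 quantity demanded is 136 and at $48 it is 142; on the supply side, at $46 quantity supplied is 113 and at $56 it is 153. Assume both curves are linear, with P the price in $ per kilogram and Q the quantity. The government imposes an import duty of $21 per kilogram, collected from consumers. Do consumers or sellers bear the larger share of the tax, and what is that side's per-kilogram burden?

Consumers bear the larger share: $12 per kilogram.

Demand slope: (142 − 136)/(48 − 50) = -3, so Qd = 286 − 3P.
Supply slope: (153 − 113)/(56 − 46) = 4, so Qs = 4P − 71.
Before the tax: set 286 − 3P = 4P − 71 → P* = $51, Q* = 133.
With the tax collected from consumers, demand (in seller-price terms) shifts: Qd = 286 − 3(P + 21).
New equilibrium: consumers pay $63, sellers receive $42, Q = 97. (Wedge: Pb − Ps = 21.)
Per-kilogram burden: consumers $12, sellers $9.
Consumers take the larger share because demand is less price-elastic here (demand slope 3 vs supply slope 4).
The less price-elastic side of the market bears the larger share of a per-unit tax.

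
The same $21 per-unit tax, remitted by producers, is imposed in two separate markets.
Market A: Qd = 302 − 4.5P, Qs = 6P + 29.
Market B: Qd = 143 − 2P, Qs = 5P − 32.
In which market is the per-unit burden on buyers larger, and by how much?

Market A: pre-tax P* = $26, Q* = 185; post-tax Q = 131; per-unit burden on buyers = $12.
Market B: pre-tax P* = $25, Q* = 93; post-tax Q = 63; per-unit burden on buyers = $15.
Difference: $12 vs $15 → market B is larger by $3.

Market B, by $3.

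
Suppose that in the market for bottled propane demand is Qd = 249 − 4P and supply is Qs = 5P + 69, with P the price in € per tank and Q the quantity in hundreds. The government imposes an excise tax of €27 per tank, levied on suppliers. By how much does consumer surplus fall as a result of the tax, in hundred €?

Without the tax, 249 − 4P = 5P + 69 gives 9P = 180, so P* = €20 and Q* = 169.
With the tax collected from suppliers, supply shifts: Qs = 5(P − 27) + 69.
New equilibrium: buyers pay €35, suppliers receive €8, Q = 109. (Wedge: Pb − Ps = 27.)
ΔCS is the trapezoid between Q = 109 and Q = 169 of height €15: ½ · (169 + 109) · 15 = €2085.

Consumer surplus falls by €2085 hundred.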